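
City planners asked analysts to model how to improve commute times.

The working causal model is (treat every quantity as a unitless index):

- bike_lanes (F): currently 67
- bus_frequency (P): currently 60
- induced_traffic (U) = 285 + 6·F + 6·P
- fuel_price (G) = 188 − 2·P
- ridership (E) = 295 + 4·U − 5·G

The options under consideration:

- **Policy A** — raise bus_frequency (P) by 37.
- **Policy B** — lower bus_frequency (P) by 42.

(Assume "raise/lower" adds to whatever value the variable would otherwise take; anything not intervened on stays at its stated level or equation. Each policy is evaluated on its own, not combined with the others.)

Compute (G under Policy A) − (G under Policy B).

Policy A (P + 37):
  P = 60 + 37 = 97
  G = 188 − 2·97 = -6
Policy B (P − 42):
  P = 60 − 42 = 18
  G = 188 − 2·18 = 152
G: -6 − 152 = -158

-158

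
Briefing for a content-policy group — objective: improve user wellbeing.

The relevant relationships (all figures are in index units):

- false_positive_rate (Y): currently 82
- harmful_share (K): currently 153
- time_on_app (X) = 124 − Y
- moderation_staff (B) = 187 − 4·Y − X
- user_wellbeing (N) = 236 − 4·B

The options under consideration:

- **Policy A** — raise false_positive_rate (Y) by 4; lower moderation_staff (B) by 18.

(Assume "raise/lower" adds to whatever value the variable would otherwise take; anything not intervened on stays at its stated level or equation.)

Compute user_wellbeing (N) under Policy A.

Policy A (Y + 4, B − 18):
  Y = 82 + 4 = 86
  X = 124 − 86 = 38
  B = 187 − 4·86 − 38 (−18 from intervention) = -213
  N = 236 − 4·(-213) = 1088

1088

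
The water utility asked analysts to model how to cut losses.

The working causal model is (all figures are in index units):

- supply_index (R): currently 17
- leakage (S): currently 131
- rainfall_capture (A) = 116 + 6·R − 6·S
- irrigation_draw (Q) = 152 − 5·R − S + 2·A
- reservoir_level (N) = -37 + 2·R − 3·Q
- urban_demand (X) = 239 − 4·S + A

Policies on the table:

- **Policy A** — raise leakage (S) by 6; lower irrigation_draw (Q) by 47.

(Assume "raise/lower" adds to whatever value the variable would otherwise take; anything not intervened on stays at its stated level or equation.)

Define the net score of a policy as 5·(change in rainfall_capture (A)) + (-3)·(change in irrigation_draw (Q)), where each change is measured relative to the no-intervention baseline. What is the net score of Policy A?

Baseline:
  R = 17
  S = 131
  A = 116 + 6·17 − 6·131 = -568
  Q = 152 − 5·17 − 131 + 2·(-568) = -1200
Policy A (S + 6, Q − 47):
  R = 17
  S = 131 + 6 = 137
  A = 116 + 6·17 − 6·137 = -604
  Q = 152 − 5·17 − 137 + 2·(-604) (−47 from intervention) = -1325
ΔA = -604 − (-568) = -36; ΔQ = -1325 − (-1200) = -125
Score = 5·(-36) + (-3)·(-125) = 195

195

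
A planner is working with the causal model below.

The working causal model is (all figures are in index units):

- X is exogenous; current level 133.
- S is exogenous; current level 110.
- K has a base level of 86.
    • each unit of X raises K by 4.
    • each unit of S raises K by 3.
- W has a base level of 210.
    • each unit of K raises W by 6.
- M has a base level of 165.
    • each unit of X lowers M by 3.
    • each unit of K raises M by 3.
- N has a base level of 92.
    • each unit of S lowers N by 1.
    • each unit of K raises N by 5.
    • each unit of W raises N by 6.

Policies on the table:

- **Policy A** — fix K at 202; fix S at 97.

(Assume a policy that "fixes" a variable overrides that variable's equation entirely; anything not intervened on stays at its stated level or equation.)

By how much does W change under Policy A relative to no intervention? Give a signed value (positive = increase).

-4476

Baseline:
  X = 133
  S = 110
  K = 86 + 4·133 + 3·110 = 948
  W = 210 + 6·948 = 5898
Policy A (K := 202, S := 97):
  X = 133
  S = 97
  K = 202
  W = 210 + 6·202 = 1422
Change in W: 1422 − 5898 = -4476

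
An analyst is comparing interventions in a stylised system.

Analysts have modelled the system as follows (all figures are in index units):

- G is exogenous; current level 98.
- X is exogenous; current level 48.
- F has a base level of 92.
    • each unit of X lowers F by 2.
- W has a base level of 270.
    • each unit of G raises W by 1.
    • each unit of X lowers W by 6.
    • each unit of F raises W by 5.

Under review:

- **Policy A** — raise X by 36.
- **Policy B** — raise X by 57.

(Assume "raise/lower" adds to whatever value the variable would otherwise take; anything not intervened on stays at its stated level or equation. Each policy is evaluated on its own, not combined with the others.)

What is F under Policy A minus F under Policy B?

42

Policy A (X + 36):
  X = 48 + 36 = 84
  F = 92 − 2·84 = -76
Policy B (X + 57):
  X = 48 + 57 = 105
  F = 92 − 2·105 = -118
F: -76 − (-118) = 42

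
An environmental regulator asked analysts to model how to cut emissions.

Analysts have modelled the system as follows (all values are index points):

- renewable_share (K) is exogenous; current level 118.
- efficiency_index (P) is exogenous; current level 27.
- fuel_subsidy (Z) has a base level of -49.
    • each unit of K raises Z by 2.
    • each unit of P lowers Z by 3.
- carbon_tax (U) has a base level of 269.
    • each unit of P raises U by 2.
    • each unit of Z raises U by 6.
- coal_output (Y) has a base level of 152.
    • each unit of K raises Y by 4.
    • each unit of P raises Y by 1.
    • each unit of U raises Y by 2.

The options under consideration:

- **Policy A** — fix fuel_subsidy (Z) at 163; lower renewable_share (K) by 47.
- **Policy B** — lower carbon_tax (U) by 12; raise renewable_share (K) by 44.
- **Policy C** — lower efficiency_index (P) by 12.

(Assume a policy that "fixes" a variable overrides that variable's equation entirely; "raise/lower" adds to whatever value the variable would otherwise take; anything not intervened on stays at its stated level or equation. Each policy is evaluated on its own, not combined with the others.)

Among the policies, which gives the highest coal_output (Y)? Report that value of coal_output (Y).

Policy A (Z := 163, K − 47):
  K = 118 − 47 = 71
  P = 27
  Z = 163
  U = 269 + 2·27 + 6·163 = 1301
  Y = 152 + 4·71 + 27 + 2·1301 = 3065
Policy B (U − 12, K + 44):
  K = 118 + 44 = 162
  P = 27
  Z = -49 + 2·162 − 3·27 = 194
  U = 269 + 2·27 + 6·194 (−12 from intervention) = 1475
  Y = 152 + 4·162 + 27 + 2·1475 = 3777
Policy C (P − 12):
  K = 118
  P = 27 − 12 = 15
  Z = -49 + 2·118 − 3·15 = 142
  U = 269 + 2·15 + 6·142 = 1151
  Y = 152 + 4·118 + 15 + 2·1151 = 2941
Comparing — Policy A: Y=3065, Policy B: Y=3777, Policy C: Y=2941. Highest is 3777 (Policy B).

3777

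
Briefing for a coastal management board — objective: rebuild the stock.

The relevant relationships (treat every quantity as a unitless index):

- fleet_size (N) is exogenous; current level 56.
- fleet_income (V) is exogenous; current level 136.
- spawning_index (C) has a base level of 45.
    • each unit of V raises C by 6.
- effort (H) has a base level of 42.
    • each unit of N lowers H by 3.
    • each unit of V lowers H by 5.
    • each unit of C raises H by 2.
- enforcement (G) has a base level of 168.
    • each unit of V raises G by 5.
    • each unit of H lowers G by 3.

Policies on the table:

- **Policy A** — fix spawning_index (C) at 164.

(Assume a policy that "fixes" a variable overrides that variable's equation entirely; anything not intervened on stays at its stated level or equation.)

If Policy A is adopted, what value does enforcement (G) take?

Policy A (C := 164):
  N = 56
  V = 136
  C = 164
  H = 42 − 3·56 − 5·136 + 2·164 = -478
  G = 168 + 5·136 − 3·(-478) = 2282

2282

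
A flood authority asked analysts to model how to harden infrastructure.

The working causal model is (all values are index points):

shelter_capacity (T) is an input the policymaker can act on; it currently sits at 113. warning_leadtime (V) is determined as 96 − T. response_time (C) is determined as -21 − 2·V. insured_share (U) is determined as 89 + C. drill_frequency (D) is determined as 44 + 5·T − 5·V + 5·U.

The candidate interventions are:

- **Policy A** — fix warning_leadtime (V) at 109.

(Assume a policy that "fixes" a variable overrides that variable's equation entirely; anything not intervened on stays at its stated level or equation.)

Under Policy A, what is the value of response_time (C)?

-239

Policy A (V := 109):
  T = 113
  V = 109
  C = -21 − 2·109 = -239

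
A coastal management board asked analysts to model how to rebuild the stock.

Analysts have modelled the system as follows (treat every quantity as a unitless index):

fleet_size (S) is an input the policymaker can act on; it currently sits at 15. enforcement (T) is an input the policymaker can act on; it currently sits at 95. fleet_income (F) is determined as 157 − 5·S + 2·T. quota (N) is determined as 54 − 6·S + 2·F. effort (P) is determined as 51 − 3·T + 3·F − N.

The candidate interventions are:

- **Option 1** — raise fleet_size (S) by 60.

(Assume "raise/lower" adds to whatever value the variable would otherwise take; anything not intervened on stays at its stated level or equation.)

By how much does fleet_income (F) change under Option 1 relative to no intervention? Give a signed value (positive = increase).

Baseline:
  S = 15
  T = 95
  F = 157 − 5·15 + 2·95 = 272
Option 1 (S + 60):
  S = 15 + 60 = 75
  T = 95
  F = 157 − 5·75 + 2·95 = -28
Change in F: -28 − 272 = -300

-300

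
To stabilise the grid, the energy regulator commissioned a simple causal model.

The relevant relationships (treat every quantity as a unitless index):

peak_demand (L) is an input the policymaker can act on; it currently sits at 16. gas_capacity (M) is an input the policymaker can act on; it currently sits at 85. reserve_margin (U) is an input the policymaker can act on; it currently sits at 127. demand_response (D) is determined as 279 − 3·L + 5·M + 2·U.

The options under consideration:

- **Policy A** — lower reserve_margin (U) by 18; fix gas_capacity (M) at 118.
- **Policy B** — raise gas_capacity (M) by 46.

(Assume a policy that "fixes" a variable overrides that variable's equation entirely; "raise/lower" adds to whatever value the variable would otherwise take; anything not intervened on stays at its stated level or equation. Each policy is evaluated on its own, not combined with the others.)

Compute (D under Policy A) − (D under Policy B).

-101

Policy A (U − 18, M := 118):
  L = 16
  M = 118
  U = 127 − 18 = 109
  D = 279 − 3·16 + 5·118 + 2·109 = 1039
Policy B (M + 46):
  L = 16
  M = 85 + 46 = 131
  U = 127
  D = 279 − 3·16 + 5·131 + 2·127 = 1140
D: 1039 − 1140 = -101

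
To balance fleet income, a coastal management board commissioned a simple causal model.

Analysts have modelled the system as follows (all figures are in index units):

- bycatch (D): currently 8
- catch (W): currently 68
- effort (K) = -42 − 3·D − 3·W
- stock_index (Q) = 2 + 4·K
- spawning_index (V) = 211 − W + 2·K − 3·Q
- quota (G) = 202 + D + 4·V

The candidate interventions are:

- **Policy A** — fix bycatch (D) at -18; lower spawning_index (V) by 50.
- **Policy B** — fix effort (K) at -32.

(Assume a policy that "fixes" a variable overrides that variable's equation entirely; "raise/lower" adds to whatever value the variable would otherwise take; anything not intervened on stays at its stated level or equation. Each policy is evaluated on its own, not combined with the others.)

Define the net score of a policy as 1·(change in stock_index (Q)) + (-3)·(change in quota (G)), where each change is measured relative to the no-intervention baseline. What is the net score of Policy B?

29512

Baseline:
  D = 8
  W = 68
  K = -42 − 3·8 − 3·68 = -270
  Q = 2 + 4·(-270) = -1078
  V = 211 − 68 + 2·(-270) − 3·(-1078) = 2837
  G = 202 + 8 + 4·2837 = 11558
Policy B (K := -32):
  D = 8
  W = 68
  K = -32
  Q = 2 + 4·(-32) = -126
  V = 211 − 68 + 2·(-32) − 3·(-126) = 457
  G = 202 + 8 + 4·457 = 2038
ΔQ = -126 − (-1078) = 952; ΔG = 2038 − 11558 = -9520
Score = 1·952 + (-3)·(-9520) = 29512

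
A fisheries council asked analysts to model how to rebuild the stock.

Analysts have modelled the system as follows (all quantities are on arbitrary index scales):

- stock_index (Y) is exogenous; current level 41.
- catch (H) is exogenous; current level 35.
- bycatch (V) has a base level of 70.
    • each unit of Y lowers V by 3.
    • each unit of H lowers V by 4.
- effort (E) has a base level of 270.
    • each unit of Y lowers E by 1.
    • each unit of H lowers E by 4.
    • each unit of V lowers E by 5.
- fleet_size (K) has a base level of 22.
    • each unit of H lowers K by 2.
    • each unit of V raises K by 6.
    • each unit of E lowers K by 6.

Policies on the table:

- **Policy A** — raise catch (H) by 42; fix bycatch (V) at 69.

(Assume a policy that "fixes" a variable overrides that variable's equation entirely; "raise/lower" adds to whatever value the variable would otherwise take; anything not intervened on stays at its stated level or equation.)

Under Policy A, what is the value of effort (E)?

Policy A (H + 42, V := 69):
  Y = 41
  H = 35 + 42 = 77
  V = 69
  E = 270 − 41 − 4·77 − 5·69 = -424

-424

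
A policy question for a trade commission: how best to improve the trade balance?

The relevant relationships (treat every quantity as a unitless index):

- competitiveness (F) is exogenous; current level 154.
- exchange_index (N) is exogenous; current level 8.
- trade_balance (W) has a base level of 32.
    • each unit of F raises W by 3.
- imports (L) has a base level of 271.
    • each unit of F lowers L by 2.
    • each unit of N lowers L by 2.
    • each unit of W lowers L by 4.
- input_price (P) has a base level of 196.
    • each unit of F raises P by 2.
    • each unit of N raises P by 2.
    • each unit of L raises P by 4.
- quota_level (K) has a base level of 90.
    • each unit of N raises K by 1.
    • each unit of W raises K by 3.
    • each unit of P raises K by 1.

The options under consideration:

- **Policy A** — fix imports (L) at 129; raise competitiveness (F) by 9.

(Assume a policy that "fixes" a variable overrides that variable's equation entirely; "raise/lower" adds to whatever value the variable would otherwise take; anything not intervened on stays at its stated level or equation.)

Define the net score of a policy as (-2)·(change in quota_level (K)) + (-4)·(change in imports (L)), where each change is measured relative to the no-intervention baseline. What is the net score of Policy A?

Baseline:
  F = 154
  N = 8
  W = 32 + 3·154 = 494
  L = 271 − 2·154 − 2·8 − 4·494 = -2029
  P = 196 + 2·154 + 2·8 + 4·(-2029) = -7596
  K = 90 + 8 + 3·494 + (-7596) = -6016
Policy A (L := 129, F + 9):
  F = 154 + 9 = 163
  N = 8
  W = 32 + 3·163 = 521
  L = 129
  P = 196 + 2·163 + 2·8 + 4·129 = 1054
  K = 90 + 8 + 3·521 + 1054 = 2715
ΔK = 2715 − (-6016) = 8731; ΔL = 129 − (-2029) = 2158
Score = (-2)·8731 + (-4)·2158 = -26094

-26094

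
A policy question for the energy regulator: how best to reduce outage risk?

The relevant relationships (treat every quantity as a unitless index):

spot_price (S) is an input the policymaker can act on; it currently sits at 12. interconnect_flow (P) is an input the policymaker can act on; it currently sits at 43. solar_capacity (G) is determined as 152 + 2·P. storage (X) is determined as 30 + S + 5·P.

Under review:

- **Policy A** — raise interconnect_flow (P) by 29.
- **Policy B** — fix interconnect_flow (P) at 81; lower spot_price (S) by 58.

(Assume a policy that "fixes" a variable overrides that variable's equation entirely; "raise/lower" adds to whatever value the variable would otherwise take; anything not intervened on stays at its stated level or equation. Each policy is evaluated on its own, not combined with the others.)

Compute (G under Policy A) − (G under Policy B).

-18

Policy A (P + 29):
  P = 43 + 29 = 72
  G = 152 + 2·72 = 296
Policy B (P := 81, S − 58):
  P = 81
  G = 152 + 2·81 = 314
G: 296 − 314 = -18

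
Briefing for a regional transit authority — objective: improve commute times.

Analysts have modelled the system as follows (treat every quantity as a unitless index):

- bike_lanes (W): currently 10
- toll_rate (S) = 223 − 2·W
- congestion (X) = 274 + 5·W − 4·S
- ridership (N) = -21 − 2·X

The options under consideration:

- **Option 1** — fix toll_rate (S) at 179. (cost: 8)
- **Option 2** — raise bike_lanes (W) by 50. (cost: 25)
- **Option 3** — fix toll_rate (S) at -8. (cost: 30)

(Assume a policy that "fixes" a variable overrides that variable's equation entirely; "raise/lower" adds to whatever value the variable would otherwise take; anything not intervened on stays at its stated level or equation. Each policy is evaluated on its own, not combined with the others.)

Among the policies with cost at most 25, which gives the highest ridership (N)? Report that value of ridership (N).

763

Option 1 (S := 179):
  W = 10
  S = 179
  X = 274 + 5·10 − 4·179 = -392
  N = -21 − 2·(-392) = 763
Option 2 (W + 50):
  W = 10 + 50 = 60
  S = 223 − 2·60 = 103
  X = 274 + 5·60 − 4·103 = 162
  N = -21 − 2·162 = -345
Comparing — Option 1: N=763, Option 2: N=-345. Highest is 763 (Option 1).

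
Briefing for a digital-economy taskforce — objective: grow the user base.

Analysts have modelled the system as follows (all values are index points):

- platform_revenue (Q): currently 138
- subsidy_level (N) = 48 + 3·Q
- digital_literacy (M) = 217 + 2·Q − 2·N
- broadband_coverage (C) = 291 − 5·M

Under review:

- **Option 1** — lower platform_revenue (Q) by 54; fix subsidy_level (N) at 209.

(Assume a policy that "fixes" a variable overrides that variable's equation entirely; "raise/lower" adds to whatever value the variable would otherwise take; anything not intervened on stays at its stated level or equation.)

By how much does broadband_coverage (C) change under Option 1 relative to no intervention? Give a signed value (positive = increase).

Baseline:
  Q = 138
  N = 48 + 3·138 = 462
  M = 217 + 2·138 − 2·462 = -431
  C = 291 − 5·(-431) = 2446
Option 1 (Q − 54, N := 209):
  Q = 138 − 54 = 84
  N = 209
  M = 217 + 2·84 − 2·209 = -33
  C = 291 − 5·(-33) = 456
Change in C: 456 − 2446 = -1990

-1990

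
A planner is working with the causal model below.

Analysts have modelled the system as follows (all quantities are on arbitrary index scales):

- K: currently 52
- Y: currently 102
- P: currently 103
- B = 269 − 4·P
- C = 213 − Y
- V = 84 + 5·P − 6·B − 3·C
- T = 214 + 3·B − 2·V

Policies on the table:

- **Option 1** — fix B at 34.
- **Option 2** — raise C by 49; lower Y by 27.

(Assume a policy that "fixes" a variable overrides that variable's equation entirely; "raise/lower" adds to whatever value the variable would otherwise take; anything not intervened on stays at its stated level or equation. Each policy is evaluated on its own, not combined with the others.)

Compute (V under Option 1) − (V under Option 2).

Option 1 (B := 34):
  Y = 102
  P = 103
  B = 34
  C = 213 − 102 = 111
  V = 84 + 5·103 − 6·34 − 3·111 = 62
Option 2 (C + 49, Y − 27):
  Y = 102 − 27 = 75
  P = 103
  B = 269 − 4·103 = -143
  C = 213 − 75 (+49 from intervention) = 187
  V = 84 + 5·103 − 6·(-143) − 3·187 = 896
V: 62 − 896 = -834

-834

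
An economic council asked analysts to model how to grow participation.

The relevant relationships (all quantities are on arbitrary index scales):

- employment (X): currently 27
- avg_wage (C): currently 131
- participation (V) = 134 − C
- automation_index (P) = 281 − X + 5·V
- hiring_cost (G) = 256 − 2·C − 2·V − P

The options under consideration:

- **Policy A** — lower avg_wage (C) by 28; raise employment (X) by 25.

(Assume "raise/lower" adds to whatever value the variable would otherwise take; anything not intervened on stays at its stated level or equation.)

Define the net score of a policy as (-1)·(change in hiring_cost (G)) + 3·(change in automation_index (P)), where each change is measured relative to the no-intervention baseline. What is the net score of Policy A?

460

Baseline:
  X = 27
  C = 131
  V = 134 − 131 = 3
  P = 281 − 27 + 5·3 = 269
  G = 256 − 2·131 − 2·3 − 269 = -281
Policy A (C − 28, X + 25):
  X = 27 + 25 = 52
  C = 131 − 28 = 103
  V = 134 − 103 = 31
  P = 281 − 52 + 5·31 = 384
  G = 256 − 2·103 − 2·31 − 384 = -396
ΔG = -396 − (-281) = -115; ΔP = 384 − 269 = 115
Score = (-1)·(-115) + 3·115 = 460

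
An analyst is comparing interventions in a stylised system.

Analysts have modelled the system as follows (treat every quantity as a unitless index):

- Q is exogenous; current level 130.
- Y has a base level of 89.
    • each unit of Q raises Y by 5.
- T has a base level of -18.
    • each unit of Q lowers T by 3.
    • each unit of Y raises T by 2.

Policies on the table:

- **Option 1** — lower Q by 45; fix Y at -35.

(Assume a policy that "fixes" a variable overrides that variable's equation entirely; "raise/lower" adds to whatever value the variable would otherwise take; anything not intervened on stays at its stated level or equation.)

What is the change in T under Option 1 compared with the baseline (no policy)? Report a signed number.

Baseline:
  Q = 130
  Y = 89 + 5·130 = 739
  T = -18 − 3·130 + 2·739 = 1070
Option 1 (Q − 45, Y := -35):
  Q = 130 − 45 = 85
  Y = -35
  T = -18 − 3·85 + 2·(-35) = -343
Change in T: -343 − 1070 = -1413

-1413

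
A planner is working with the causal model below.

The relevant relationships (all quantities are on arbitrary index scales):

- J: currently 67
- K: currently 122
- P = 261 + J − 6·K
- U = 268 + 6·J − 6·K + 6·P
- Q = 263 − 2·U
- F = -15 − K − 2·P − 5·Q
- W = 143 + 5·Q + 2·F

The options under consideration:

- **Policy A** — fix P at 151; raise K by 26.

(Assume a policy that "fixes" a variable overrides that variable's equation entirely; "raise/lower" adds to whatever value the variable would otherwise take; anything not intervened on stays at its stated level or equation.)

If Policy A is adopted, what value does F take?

5100

Policy A (P := 151, K + 26):
  J = 67
  K = 122 + 26 = 148
  P = 151
  U = 268 + 6·67 − 6·148 + 6·151 = 688
  Q = 263 − 2·688 = -1113
  F = -15 − 148 − 2·151 − 5·(-1113) = 5100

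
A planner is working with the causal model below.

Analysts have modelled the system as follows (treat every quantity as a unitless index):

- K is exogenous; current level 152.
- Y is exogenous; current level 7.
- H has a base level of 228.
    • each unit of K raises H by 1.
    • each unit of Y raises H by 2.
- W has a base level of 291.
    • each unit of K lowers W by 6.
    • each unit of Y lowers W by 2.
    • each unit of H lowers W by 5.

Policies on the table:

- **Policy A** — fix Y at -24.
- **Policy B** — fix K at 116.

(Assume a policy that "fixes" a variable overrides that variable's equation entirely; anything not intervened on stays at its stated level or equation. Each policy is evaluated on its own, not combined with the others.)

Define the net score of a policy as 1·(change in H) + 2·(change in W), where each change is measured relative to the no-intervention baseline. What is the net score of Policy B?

Baseline:
  K = 152
  Y = 7
  H = 228 + 152 + 2·7 = 394
  W = 291 − 6·152 − 2·7 − 5·394 = -2605
Policy B (K := 116):
  K = 116
  Y = 7
  H = 228 + 116 + 2·7 = 358
  W = 291 − 6·116 − 2·7 − 5·358 = -2209
ΔH = 358 − 394 = -36; ΔW = -2209 − (-2605) = 396
Score = 1·(-36) + 2·396 = 756

756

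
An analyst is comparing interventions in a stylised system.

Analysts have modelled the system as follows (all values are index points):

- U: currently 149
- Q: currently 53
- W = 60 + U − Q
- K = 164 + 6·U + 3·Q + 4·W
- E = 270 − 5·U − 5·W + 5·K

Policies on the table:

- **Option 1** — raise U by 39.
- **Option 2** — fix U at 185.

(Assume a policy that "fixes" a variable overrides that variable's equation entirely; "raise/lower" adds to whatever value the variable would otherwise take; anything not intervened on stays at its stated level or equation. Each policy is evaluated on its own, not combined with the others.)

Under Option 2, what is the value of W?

192

Option 2 (U := 185):
  U = 185
  Q = 53
  W = 60 + 185 − 53 = 192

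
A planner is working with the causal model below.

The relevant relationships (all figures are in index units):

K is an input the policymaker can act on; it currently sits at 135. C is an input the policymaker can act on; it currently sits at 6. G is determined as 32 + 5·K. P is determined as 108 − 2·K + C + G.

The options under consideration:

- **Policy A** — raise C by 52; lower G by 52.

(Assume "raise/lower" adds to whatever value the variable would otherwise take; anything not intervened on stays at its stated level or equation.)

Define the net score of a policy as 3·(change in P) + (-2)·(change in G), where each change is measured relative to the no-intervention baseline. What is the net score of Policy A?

Baseline:
  K = 135
  C = 6
  G = 32 + 5·135 = 707
  P = 108 − 2·135 + 6 + 707 = 551
Policy A (C + 52, G − 52):
  K = 135
  C = 6 + 52 = 58
  G = 32 + 5·135 (−52 from intervention) = 655
  P = 108 − 2·135 + 58 + 655 = 551
ΔP = 551 − 551 = 0; ΔG = 655 − 707 = -52
Score = 3·0 + (-2)·(-52) = 104

104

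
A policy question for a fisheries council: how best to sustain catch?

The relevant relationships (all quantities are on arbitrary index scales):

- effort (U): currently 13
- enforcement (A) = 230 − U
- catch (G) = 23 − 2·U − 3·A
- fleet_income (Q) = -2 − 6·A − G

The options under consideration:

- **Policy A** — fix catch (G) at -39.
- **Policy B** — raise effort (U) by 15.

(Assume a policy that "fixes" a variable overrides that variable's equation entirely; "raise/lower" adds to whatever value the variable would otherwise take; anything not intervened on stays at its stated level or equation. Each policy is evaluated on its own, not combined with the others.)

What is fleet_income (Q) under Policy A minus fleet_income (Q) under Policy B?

Policy A (G := -39):
  U = 13
  A = 230 − 13 = 217
  G = -39
  Q = -2 − 6·217 − (-39) = -1265
Policy B (U + 15):
  U = 13 + 15 = 28
  A = 230 − 28 = 202
  G = 23 − 2·28 − 3·202 = -639
  Q = -2 − 6·202 − (-639) = -575
Q: -1265 − (-575) = -690

-690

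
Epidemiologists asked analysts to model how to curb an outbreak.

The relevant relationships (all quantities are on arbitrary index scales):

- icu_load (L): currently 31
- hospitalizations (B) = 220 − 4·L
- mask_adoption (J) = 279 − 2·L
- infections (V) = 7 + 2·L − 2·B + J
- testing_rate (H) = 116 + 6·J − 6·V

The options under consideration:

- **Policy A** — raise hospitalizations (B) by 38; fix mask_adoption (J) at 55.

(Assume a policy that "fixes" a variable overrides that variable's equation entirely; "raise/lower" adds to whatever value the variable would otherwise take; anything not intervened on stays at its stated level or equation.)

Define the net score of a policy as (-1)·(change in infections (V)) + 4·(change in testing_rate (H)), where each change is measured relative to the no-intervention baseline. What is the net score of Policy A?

2062

Baseline:
  L = 31
  B = 220 − 4·31 = 96
  J = 279 − 2·31 = 217
  V = 7 + 2·31 − 2·96 + 217 = 94
  H = 116 + 6·217 − 6·94 = 854
Policy A (B + 38, J := 55):
  L = 31
  B = 220 − 4·31 (+38 from intervention) = 134
  J = 55
  V = 7 + 2·31 − 2·134 + 55 = -144
  H = 116 + 6·55 − 6·(-144) = 1310
ΔV = -144 − 94 = -238; ΔH = 1310 − 854 = 456
Score = (-1)·(-238) + 4·456 = 2062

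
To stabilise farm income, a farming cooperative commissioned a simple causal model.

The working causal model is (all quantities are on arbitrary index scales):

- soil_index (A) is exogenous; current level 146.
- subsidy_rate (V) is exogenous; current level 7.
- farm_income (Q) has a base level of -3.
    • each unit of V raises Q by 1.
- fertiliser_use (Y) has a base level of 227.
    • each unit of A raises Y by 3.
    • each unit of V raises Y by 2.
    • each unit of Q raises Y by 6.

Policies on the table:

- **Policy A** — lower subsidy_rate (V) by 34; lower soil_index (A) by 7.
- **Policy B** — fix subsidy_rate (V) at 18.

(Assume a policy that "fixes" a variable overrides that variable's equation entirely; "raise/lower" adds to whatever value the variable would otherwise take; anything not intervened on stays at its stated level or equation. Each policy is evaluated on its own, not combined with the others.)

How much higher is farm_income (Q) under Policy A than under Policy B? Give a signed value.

-45

Policy A (V − 34, A − 7):
  V = 7 − 34 = -27
  Q = -3 + (-27) = -30
Policy B (V := 18):
  V = 18
  Q = -3 + 18 = 15
Q: -30 − 15 = -45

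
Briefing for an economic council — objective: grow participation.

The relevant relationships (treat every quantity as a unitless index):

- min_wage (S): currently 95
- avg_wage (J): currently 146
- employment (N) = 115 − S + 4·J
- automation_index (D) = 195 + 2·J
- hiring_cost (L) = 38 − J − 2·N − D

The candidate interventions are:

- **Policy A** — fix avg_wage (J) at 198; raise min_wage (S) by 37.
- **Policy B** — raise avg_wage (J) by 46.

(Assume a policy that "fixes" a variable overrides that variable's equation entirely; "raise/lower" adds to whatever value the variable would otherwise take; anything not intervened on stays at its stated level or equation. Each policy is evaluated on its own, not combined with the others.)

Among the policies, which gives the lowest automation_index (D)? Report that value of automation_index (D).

Policy A (J := 198, S + 37):
  J = 198
  D = 195 + 2·198 = 591
Policy B (J + 46):
  J = 146 + 46 = 192
  D = 195 + 2·192 = 579
Comparing — Policy A: D=591, Policy B: D=579. Lowest is 579 (Policy B).

579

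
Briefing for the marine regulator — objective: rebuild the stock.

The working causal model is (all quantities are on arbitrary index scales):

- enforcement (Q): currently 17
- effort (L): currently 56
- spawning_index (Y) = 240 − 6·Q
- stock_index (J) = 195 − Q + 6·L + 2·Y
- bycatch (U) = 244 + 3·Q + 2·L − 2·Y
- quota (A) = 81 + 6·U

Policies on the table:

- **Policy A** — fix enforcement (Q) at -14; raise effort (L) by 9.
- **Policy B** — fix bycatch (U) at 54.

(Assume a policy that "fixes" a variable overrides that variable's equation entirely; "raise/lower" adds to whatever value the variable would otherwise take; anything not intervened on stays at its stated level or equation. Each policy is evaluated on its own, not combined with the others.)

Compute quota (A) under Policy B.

Policy B (U := 54):
  Q = 17
  L = 56
  Y = 240 − 6·17 = 138
  U = 54
  A = 81 + 6·54 = 405

405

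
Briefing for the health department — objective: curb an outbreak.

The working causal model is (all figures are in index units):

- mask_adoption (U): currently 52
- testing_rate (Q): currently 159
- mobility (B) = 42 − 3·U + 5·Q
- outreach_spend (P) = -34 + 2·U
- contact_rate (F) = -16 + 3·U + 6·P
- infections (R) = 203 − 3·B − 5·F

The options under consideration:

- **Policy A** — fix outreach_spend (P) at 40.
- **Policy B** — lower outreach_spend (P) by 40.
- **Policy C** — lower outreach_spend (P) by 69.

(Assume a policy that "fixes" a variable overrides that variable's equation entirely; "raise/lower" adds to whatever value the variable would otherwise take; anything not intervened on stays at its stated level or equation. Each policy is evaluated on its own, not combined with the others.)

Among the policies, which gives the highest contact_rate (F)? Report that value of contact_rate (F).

Policy A (P := 40):
  U = 52
  P = 40
  F = -16 + 3·52 + 6·40 = 380
Policy B (P − 40):
  U = 52
  P = -34 + 2·52 (−40 from intervention) = 30
  F = -16 + 3·52 + 6·30 = 320
Policy C (P − 69):
  U = 52
  P = -34 + 2·52 (−69 from intervention) = 1
  F = -16 + 3·52 + 6·1 = 146
Comparing — Policy A: F=380, Policy B: F=320, Policy C: F=146. Highest is 380 (Policy A).

380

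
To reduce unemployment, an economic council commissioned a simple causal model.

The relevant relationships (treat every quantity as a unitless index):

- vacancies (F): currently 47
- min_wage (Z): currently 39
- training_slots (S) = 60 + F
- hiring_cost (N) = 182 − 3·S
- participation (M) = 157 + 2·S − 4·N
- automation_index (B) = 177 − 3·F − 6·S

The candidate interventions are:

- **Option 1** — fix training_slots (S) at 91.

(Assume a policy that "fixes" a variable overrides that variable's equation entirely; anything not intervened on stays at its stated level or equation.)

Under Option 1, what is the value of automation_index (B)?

-510

Option 1 (S := 91):
  F = 47
  S = 91
  B = 177 − 3·47 − 6·91 = -510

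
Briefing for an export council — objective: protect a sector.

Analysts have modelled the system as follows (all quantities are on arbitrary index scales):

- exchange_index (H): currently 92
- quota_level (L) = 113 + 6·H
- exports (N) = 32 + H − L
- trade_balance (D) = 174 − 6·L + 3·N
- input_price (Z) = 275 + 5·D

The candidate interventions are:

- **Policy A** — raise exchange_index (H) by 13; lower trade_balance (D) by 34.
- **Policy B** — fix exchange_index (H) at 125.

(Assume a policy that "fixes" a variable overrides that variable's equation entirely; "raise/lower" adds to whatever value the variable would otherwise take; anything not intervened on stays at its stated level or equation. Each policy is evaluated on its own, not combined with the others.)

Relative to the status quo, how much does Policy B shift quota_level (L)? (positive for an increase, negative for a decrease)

198

Baseline:
  H = 92
  L = 113 + 6·92 = 665
Policy B (H := 125):
  H = 125
  L = 113 + 6·125 = 863
Change in L: 863 − 665 = 198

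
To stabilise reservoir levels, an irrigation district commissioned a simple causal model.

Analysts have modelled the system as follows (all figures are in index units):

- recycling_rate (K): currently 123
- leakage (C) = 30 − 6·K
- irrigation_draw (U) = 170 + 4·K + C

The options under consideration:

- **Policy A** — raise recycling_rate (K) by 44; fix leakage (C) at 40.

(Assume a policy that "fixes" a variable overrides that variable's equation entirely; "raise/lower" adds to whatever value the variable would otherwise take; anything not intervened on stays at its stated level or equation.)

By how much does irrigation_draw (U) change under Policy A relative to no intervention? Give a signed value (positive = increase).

924

Baseline:
  K = 123
  C = 30 − 6·123 = -708
  U = 170 + 4·123 + (-708) = -46
Policy A (K + 44, C := 40):
  K = 123 + 44 = 167
  C = 40
  U = 170 + 4·167 + 40 = 878
Change in U: 878 − (-46) = 924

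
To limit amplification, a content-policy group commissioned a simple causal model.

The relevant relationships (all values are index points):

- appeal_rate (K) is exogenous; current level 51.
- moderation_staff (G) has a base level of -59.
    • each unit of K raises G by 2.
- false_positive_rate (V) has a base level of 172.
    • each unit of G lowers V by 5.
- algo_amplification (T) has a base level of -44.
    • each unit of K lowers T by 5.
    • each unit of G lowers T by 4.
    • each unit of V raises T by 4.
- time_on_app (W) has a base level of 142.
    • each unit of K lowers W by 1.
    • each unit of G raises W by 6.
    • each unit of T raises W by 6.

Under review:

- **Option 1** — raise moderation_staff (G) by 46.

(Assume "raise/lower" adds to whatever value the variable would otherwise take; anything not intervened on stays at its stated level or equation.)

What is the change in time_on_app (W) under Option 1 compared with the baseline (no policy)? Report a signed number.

-6348

Baseline:
  K = 51
  G = -59 + 2·51 = 43
  V = 172 − 5·43 = -43
  T = -44 − 5·51 − 4·43 + 4·(-43) = -643
  W = 142 − 51 + 6·43 + 6·(-643) = -3509
Option 1 (G + 46):
  K = 51
  G = -59 + 2·51 (+46 from intervention) = 89
  V = 172 − 5·89 = -273
  T = -44 − 5·51 − 4·89 + 4·(-273) = -1747
  W = 142 − 51 + 6·89 + 6·(-1747) = -9857
Change in W: -9857 − (-3509) = -6348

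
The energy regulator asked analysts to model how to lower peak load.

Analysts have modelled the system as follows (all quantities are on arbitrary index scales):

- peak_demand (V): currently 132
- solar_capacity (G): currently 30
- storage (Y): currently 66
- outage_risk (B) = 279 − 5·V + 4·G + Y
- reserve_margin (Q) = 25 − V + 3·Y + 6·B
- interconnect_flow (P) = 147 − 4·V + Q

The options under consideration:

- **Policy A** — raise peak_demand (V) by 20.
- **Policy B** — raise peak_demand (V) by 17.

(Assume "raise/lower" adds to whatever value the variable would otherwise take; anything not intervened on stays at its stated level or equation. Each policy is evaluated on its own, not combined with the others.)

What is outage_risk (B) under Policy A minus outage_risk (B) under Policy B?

-15

Policy A (V + 20):
  V = 132 + 20 = 152
  G = 30
  Y = 66
  B = 279 − 5·152 + 4·30 + 66 = -295
Policy B (V + 17):
  V = 132 + 17 = 149
  G = 30
  Y = 66
  B = 279 − 5·149 + 4·30 + 66 = -280
B: -295 − (-280) = -15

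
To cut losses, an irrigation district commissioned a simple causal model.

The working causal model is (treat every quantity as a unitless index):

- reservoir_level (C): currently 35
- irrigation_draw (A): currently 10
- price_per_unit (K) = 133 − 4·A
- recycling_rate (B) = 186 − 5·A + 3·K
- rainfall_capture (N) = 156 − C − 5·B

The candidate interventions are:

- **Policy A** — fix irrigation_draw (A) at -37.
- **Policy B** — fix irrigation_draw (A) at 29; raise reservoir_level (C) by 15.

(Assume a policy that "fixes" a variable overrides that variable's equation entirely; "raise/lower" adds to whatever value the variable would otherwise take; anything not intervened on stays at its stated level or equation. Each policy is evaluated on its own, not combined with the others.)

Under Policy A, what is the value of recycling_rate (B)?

1214

Policy A (A := -37):
  A = -37
  K = 133 − 4·(-37) = 281
  B = 186 − 5·(-37) + 3·281 = 1214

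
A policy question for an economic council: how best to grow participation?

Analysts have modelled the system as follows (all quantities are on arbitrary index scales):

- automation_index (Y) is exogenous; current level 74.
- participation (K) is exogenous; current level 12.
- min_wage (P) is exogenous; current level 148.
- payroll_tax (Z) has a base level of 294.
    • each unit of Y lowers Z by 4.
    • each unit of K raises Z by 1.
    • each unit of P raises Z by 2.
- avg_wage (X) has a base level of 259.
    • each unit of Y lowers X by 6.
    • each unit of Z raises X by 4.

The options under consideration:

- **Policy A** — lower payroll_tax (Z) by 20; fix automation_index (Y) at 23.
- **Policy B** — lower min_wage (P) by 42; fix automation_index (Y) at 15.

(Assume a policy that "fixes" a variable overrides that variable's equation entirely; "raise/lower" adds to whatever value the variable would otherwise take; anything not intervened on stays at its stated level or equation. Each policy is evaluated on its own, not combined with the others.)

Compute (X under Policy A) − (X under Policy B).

Policy A (Z − 20, Y := 23):
  Y = 23
  K = 12
  P = 148
  Z = 294 − 4·23 + 12 + 2·148 (−20 from intervention) = 490
  X = 259 − 6·23 + 4·490 = 2081
Policy B (P − 42, Y := 15):
  Y = 15
  K = 12
  P = 148 − 42 = 106
  Z = 294 − 4·15 + 12 + 2·106 = 458
  X = 259 − 6·15 + 4·458 = 2001
X: 2081 − 2001 = 80

80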